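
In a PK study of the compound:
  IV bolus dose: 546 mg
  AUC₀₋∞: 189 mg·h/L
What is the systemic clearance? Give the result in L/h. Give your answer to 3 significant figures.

2.89 L/h

CL = Dose / AUC = 546 / 189 = 2.889 L/h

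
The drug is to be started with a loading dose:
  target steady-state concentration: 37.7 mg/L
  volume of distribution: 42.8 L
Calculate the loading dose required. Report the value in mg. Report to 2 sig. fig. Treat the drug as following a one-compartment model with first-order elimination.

1600 mg

LD = Css × Vd = 37.7 × 42.8 = 1614 mg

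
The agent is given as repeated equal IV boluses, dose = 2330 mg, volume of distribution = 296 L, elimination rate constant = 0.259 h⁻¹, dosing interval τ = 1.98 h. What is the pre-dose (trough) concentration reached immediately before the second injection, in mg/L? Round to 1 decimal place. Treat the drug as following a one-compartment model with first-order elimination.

4.7 mg/L

C₀ per dose = Dose / Vd = 2330 / 296 = 7.872 mg/L
Fraction remaining after one interval: r = e^(−kτ) = e^(−0.2590 × 1.98) = 0.5988
Before dose 2, 1 dose has been given (aged 1τ).
C_trough = C₀ × r = 7.872 × 0.5988 = 4.714 mg/L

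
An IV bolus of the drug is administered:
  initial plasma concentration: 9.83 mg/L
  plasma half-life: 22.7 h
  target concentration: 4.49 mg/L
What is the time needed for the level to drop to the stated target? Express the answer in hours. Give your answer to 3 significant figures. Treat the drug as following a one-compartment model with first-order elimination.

k = ln2 / t½ = 0.693147 / 22.7 = 0.03054 h⁻¹
t = ln(C₀ / C) / k = ln(9.830 / 4.49) / 0.03054
  = ln(2.189) / 0.03054 = 0.7834 / 0.03054 = 25.65 h

25.7 h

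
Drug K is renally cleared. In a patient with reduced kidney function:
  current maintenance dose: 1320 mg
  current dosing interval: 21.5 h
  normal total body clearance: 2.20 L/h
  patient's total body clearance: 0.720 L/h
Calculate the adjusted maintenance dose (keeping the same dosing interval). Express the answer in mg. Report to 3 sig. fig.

432 mg

To keep the same average steady-state level, dosing rate must scale with clearance.
CL ratio = 0.720 / 2.20 = 0.3273
New dose (same interval) = 1320 × 0.3273 = 432.0 mg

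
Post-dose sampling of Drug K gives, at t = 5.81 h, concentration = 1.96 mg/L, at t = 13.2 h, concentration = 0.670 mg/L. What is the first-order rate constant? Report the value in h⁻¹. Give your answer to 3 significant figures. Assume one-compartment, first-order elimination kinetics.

0.145 h⁻¹

k = ln(C₁/C₂) / (t₂ − t₁) = ln(1.96/0.670) / (13.2 − 5.81)
  = 1.073 / 7.390 = 0.1452 h⁻¹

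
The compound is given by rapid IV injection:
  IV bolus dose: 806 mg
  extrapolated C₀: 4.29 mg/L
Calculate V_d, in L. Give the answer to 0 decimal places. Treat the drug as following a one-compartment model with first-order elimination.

Vd = Dose / C₀ = 806.0 / 4.29 = 187.9 L

188 L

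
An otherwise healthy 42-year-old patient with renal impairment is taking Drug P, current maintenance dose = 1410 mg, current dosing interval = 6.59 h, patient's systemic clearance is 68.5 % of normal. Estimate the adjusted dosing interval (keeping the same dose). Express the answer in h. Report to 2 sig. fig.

To keep the same average steady-state level, dosing rate must scale with clearance.
CL ratio = 68.5 / 100 = 0.6850
New interval (same dose) = 6.59 / 0.6850 = 9.620 h

9.6 h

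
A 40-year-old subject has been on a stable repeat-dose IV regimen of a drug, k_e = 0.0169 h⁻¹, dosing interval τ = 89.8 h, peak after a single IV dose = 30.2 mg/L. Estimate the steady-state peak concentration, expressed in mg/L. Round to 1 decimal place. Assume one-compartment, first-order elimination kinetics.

38.7 mg/L

e^(−kτ) = e^(−0.01690 × 89.8) = 0.2192
Accumulation ratio R = 1 / (1 − e^(−kτ)) = 1 / (1 − 0.2192) = 1.281
Steady-state peak = C₀ × R = 30.2 × 1.281 = 38.69 mg/L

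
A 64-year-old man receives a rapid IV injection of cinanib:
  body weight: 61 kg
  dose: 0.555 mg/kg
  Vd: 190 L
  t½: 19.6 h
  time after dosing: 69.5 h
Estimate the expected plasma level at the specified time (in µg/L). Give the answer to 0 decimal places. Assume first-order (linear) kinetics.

15 µg/L

Total dose = 0.555 × 61 = 33.86 mg
C₀ = Dose / Vd = 33.86 / 190 = 0.1782 mg/L
k = ln2 / t½ = 0.693147 / 19.6 = 0.03536 h⁻¹
C = C₀ · e^(−k·t) = 0.1782 × e^(−0.03536 × 69.5)
  = 0.1782 × 0.08565 = 0.01526 mg/L
Convert: 0.01526 mg/L × 1000 = 15.26 µg/L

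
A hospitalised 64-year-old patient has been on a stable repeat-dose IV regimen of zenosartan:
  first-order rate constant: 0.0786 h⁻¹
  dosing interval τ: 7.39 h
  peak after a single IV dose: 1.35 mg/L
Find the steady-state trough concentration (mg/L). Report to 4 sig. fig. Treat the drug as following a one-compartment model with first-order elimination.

e^(−kτ) = e^(−0.07860 × 7.39) = 0.5594
Accumulation ratio R = 1 / (1 − e^(−kτ)) = 1 / (1 − 0.5594) = 2.270
Steady-state trough = C₀ × R × e^(−kτ) = 1.35 × 2.270 × 0.5594 = 1.714 mg/L

1.714 mg/L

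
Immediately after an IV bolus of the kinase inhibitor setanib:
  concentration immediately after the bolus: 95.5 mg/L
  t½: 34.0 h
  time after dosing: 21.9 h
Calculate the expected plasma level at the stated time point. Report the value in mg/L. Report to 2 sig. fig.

61 mg/L

k = ln2 / t½ = 0.693147 / 34.0 = 0.02039 h⁻¹
C = C₀ · e^(−k·t) = 95.50 × e^(−0.02039 × 21.9)
  = 95.50 × 0.6398 = 61.10 mg/L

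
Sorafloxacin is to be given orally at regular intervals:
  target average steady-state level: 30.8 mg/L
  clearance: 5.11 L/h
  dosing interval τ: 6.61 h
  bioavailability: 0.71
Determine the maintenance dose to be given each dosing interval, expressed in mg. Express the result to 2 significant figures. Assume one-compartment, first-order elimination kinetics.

At steady state, F × (Dose/τ) = Css × CL.
Dose = Css × CL × τ / F = 30.8 × 5.110 × 6.61 / 0.71 = 1465 mg

1500 mg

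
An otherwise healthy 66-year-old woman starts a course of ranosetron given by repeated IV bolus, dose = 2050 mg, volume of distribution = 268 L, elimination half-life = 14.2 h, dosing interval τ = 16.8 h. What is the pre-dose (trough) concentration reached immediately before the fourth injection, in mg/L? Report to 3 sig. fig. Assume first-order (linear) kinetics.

5.51 mg/L

C₀ per dose = Dose / Vd = 2050 / 268 = 7.649 mg/L
k = ln2 / t½ = 0.693147 / 14.2 = 0.04881 h⁻¹
Fraction remaining after one interval: r = e^(−kτ) = e^(−0.04881 × 16.8) = 0.4404
Before dose 4, 3 doses have been given (aged 1τ, 2τ, 3τ).
C_trough = C₀ × (r + r² + … + r^3) = C₀ × r(1−r^3)/(1−r)
        = 7.649 × 0.4404 × (1 − 0.08542) / (1 − 0.4404) = 5.505 mg/L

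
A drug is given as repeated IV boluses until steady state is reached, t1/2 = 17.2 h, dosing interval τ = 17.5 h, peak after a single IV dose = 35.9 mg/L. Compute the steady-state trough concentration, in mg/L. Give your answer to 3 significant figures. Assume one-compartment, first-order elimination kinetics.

k = ln2 / t½ = 0.693147 / 17.2 = 0.04030 h⁻¹
e^(−kτ) = e^(−0.04030 × 17.5) = 0.4940
Accumulation ratio R = 1 / (1 − e^(−kτ)) = 1 / (1 − 0.4940) = 1.976
Steady-state trough = C₀ × R × e^(−kτ) = 35.9 × 1.976 × 0.4940 = 35.04 mg/L

35.0 mg/L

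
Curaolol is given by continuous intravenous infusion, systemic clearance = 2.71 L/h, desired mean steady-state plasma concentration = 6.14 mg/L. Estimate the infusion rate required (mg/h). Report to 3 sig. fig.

16.6 mg/h

At steady state, infusion rate R₀ = Css × CL = 6.14 × 2.710 = 16.64 mg/h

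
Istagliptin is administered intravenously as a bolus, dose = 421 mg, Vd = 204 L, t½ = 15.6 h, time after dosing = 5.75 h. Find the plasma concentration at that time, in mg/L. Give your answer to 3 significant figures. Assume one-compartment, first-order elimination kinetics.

C₀ = Dose / Vd = 421.0 / 204 = 2.064 mg/L
k = ln2 / t½ = 0.693147 / 15.6 = 0.04443 h⁻¹
C = C₀ · e^(−k·t) = 2.064 × e^(−0.04443 × 5.75)
  = 2.064 × 0.7746 = 1.599 mg/L

1.60 mg/L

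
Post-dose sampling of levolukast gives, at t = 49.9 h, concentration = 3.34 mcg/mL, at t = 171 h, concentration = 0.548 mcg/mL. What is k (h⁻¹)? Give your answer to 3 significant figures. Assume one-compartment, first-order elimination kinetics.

k = ln(C₁/C₂) / (t₂ − t₁) = ln(3.34/0.548) / (171 − 49.9)
  = 1.807 / 121.1 = 0.01492 h⁻¹

0.0149 h⁻¹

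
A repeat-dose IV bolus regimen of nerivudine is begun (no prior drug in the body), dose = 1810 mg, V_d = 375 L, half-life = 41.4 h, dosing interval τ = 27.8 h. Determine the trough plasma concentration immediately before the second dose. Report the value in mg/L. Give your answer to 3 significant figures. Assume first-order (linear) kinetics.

3.03 mg/L

C₀ per dose = Dose / Vd = 1810 / 375 = 4.827 mg/L
k = ln2 / t½ = 0.693147 / 41.4 = 0.01674 h⁻¹
Fraction remaining after one interval: r = e^(−kτ) = e^(−0.01674 × 27.8) = 0.6279
Before dose 2, 1 dose has been given (aged 1τ).
C_trough = C₀ × r = 4.827 × 0.6279 = 3.031 mg/L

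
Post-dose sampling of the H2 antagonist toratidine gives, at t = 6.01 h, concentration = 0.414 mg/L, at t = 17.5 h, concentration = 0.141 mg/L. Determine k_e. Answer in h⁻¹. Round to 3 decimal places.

k = ln(C₁/C₂) / (t₂ − t₁) = ln(0.414/0.141) / (17.5 − 6.01)
  = 1.077 / 11.49 = 0.09373 h⁻¹

0.094 h⁻¹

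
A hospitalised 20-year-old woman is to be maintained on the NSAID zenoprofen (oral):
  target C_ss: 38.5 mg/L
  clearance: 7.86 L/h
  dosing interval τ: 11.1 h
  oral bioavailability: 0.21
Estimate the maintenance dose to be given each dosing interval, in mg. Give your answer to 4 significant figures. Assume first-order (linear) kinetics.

At steady state, F × (Dose/τ) = Css × CL.
Dose = Css × CL × τ / F = 38.5 × 7.860 × 11.1 / 0.21 = 16000 mg

16000 mg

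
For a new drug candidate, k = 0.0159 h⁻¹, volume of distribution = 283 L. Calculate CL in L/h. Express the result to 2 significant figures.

CL = k × Vd = 0.0159 × 283 = 4.500 L/h

4.5 L/h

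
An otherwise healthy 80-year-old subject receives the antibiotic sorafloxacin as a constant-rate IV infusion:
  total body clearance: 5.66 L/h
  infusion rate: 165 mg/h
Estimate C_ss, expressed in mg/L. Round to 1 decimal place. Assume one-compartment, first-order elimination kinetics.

At steady state Css = R₀ / CL = 165 / 5.660 = 29.15 mg/L

29.2 mg/L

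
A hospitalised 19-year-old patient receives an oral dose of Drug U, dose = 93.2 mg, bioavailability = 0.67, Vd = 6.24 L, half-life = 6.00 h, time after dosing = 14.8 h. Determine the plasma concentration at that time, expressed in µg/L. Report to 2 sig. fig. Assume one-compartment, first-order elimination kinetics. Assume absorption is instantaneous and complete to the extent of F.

Amount reaching circulation = F × Dose = 0.67 × 93.20 = 62.44 mg
C₀ = F·Dose / Vd = 62.44 / 6.24 = 10.01 mg/L
k = ln2 / t½ = 0.693147 / 6.00 = 0.1155 h⁻¹
C = C₀ · e^(−k·t) = 10.01 × e^(−0.1155 × 14.8)
  = 10.01 × 0.1810 = 1.812 mg/L
Convert: 1.812 mg/L × 1000 = 1812 µg/L

1800 µg/L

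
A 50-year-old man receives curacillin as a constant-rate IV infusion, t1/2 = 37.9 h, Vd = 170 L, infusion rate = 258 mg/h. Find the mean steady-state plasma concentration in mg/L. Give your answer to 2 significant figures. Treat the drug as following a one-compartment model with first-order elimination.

83 mg/L

k = ln2 / t½ = 0.693147 / 37.9 = 0.01829 h⁻¹
CL = k × Vd = 0.01829 × 170 = 3.109 L/h
At steady state Css = R₀ / CL = 258 / 3.109 = 82.98 mg/L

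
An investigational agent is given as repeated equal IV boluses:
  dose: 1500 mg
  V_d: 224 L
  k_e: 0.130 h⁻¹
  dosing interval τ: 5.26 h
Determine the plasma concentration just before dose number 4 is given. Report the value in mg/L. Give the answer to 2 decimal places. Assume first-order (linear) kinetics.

5.95 mg/L

C₀ per dose = Dose / Vd = 1500 / 224 = 6.696 mg/L
Fraction remaining after one interval: r = e^(−kτ) = e^(−0.1300 × 5.26) = 0.5047
Before dose 4, 3 doses have been given (aged 1τ, 2τ, 3τ).
C_trough = C₀ × (r + r² + … + r^3) = C₀ × r(1−r^3)/(1−r)
        = 6.696 × 0.5047 × (1 − 0.1286) / (1 − 0.5047) = 5.946 mg/L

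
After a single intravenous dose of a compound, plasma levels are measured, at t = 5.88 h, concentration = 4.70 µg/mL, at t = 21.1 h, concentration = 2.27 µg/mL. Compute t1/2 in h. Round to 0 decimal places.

k = ln(C₁/C₂) / (t₂ − t₁) = ln(4.70/2.27) / (21.1 − 5.88)
  = 0.7278 / 15.22 = 0.04782 h⁻¹
t½ = ln2 / k = 0.693147 / 0.04782 = 14.49 h

14 h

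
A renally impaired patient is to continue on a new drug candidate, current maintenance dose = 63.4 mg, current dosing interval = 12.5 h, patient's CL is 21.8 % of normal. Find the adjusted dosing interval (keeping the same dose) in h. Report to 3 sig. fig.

57.3 h

To keep the same average steady-state level, dosing rate must scale with clearance.
CL ratio = 21.8 / 100 = 0.2180
New interval (same dose) = 12.5 / 0.2180 = 57.34 h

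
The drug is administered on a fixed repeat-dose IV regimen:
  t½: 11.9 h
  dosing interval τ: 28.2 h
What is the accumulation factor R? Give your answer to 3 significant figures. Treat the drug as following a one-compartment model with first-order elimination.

k = ln2 / t½ = 0.693147 / 11.9 = 0.05825 h⁻¹
e^(−kτ) = e^(−0.05825 × 28.2) = 0.1935
Accumulation ratio R = 1 / (1 − e^(−kτ)) = 1 / (1 − 0.1935) = 1.240

1.24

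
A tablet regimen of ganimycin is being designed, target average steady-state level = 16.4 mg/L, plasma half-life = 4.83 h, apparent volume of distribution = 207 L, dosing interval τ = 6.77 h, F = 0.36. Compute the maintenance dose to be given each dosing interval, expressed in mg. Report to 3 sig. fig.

k = ln2 / t½ = 0.693147 / 4.83 = 0.1435 h⁻¹
CL = k × Vd = 0.1435 × 207 = 29.70 L/h
At steady state, F × (Dose/τ) = Css × CL.
Dose = Css × CL × τ / F = 16.4 × 29.70 × 6.77 / 0.36 = 9160 mg

9160 mg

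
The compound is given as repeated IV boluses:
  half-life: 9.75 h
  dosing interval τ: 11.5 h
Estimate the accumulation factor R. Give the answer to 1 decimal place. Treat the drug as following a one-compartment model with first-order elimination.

1.8

k = ln2 / t½ = 0.693147 / 9.75 = 0.07109 h⁻¹
e^(−kτ) = e^(−0.07109 × 11.5) = 0.4415
Accumulation ratio R = 1 / (1 − e^(−kτ)) = 1 / (1 − 0.4415) = 1.791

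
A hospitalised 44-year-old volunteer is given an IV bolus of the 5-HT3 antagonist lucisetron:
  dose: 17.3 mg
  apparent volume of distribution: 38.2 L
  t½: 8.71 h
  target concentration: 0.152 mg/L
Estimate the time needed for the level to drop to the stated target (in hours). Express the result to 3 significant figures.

13.7 h

C₀ = Dose / Vd = 17.30 / 38.2 = 0.4529 mg/L
k = ln2 / t½ = 0.693147 / 8.71 = 0.07958 h⁻¹
t = ln(C₀ / C) / k = ln(0.4529 / 0.152) / 0.07958
  = ln(2.980) / 0.07958 = 1.092 / 0.07958 = 13.72 h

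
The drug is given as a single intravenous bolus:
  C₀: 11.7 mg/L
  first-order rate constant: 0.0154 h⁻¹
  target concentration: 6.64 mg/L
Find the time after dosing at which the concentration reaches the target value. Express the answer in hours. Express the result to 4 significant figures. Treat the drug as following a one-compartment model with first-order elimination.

36.78 h

t = ln(C₀ / C) / k = ln(11.70 / 6.64) / 0.01540
  = ln(1.762) / 0.01540 = 0.5664 / 0.01540 = 36.78 h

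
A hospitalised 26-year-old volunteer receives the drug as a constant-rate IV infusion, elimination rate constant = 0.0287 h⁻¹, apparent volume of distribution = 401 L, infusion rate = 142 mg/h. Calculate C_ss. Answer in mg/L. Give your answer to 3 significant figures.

12.3 mg/L

CL = k × Vd = 0.02870 × 401 = 11.51 L/h
At steady state Css = R₀ / CL = 142 / 11.51 = 12.34 mg/L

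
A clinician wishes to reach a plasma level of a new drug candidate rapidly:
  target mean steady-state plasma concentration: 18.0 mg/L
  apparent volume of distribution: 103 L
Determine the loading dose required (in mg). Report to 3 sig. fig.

1850 mg

LD = Css × Vd = 18.0 × 103 = 1854 mg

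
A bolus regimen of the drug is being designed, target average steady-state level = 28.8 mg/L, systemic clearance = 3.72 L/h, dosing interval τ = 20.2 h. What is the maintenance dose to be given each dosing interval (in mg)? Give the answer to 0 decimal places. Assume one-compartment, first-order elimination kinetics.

2164 mg

At steady state, Dose/τ = Css × CL.
Dose = Css × CL × τ = 28.8 × 3.720 × 20.2 = 2164 mg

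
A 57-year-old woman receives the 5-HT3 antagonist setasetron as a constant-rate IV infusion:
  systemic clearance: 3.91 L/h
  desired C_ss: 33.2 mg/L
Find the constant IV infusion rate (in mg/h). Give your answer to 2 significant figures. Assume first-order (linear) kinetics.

130 mg/h

At steady state, infusion rate R₀ = Css × CL = 33.2 × 3.910 = 129.8 mg/h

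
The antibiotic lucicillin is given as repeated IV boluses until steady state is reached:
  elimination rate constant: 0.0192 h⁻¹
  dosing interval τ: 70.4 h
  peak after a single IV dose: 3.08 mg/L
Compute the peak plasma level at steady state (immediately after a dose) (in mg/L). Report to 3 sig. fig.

e^(−kτ) = e^(−0.01920 × 70.4) = 0.2588
Accumulation ratio R = 1 / (1 − e^(−kτ)) = 1 / (1 − 0.2588) = 1.349
Steady-state peak = C₀ × R = 3.08 × 1.349 = 4.155 mg/L

4.16 mg/L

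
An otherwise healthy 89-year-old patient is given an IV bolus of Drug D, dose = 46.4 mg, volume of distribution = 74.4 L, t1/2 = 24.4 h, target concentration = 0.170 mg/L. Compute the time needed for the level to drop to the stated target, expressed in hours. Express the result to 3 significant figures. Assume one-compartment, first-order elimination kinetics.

C₀ = Dose / Vd = 46.40 / 74.4 = 0.6237 mg/L
k = ln2 / t½ = 0.693147 / 24.4 = 0.02841 h⁻¹
t = ln(C₀ / C) / k = ln(0.6237 / 0.170) / 0.02841
  = ln(3.669) / 0.02841 = 1.300 / 0.02841 = 45.76 h

45.8 h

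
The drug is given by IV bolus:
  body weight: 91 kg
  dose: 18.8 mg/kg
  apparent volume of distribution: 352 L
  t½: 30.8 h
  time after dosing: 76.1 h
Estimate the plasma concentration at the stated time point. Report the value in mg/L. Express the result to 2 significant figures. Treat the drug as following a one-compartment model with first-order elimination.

0.88 mg/L

Total dose = 18.8 × 91 = 1711 mg
C₀ = Dose / Vd = 1711 / 352 = 4.861 mg/L
k = ln2 / t½ = 0.693147 / 30.8 = 0.02250 h⁻¹
C = C₀ · e^(−k·t) = 4.861 × e^(−0.02250 × 76.1)
  = 4.861 × 0.1805 = 0.8774 mg/L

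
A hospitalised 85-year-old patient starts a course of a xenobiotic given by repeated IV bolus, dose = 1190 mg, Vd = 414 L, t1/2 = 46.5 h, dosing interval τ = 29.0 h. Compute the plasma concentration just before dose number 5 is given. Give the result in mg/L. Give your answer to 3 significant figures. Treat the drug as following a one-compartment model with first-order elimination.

C₀ per dose = Dose / Vd = 1190 / 414 = 2.874 mg/L
k = ln2 / t½ = 0.693147 / 46.5 = 0.01491 h⁻¹
Fraction remaining after one interval: r = e^(−kτ) = e^(−0.01491 × 29.0) = 0.6490
Before dose 5, 4 doses have been given (aged 1τ, 2τ, 3τ, 4τ).
C_trough = C₀ × (r + r² + … + r^4) = C₀ × r(1−r^4)/(1−r)
        = 2.874 × 0.6490 × (1 − 0.1774) / (1 − 0.6490) = 4.371 mg/L

4.37 mg/L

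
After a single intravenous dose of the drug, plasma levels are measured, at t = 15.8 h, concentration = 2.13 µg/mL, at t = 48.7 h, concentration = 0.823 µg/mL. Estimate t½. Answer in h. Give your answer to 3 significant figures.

k = ln(C₁/C₂) / (t₂ − t₁) = ln(2.13/0.823) / (48.7 − 15.8)
  = 0.9509 / 32.90 = 0.02890 h⁻¹
t½ = ln2 / k = 0.693147 / 0.02890 = 23.98 h

24.0 h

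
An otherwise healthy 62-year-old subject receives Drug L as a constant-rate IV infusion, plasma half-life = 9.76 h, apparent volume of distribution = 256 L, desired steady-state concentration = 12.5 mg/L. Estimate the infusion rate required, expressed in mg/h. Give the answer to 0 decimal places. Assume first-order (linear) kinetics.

k = ln2 / t½ = 0.693147 / 9.76 = 0.07102 h⁻¹
CL = k × Vd = 0.07102 × 256 = 18.18 L/h
At steady state, infusion rate R₀ = Css × CL = 12.5 × 18.18 = 227.3 mg/h

227 mg/h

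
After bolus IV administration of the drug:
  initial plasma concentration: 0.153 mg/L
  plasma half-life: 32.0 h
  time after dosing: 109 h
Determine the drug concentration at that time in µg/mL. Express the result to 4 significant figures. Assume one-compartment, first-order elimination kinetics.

k = ln2 / t½ = 0.693147 / 32.0 = 0.02166 h⁻¹
C = C₀ · e^(−k·t) = 0.1530 × e^(−0.02166 × 109)
  = 0.1530 × 0.09433 = 0.01443 mg/L
(0.01443 mg/L = 0.01443 µg/mL)

0.01443 µg/mL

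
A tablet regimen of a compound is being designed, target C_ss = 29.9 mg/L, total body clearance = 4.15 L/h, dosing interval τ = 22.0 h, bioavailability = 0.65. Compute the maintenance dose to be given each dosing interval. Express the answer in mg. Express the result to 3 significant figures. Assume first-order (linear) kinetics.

At steady state, F × (Dose/τ) = Css × CL.
Dose = Css × CL × τ / F = 29.9 × 4.150 × 22.0 / 0.65 = 4200 mg

4200 mg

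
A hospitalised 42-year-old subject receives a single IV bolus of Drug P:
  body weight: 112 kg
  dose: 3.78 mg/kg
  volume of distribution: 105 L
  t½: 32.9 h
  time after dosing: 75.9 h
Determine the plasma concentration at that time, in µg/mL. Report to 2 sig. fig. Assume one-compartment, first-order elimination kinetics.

0.81 µg/mL

Total dose = 3.78 × 112 = 423.4 mg
C₀ = Dose / Vd = 423.4 / 105 = 4.032 mg/L
k = ln2 / t½ = 0.693147 / 32.9 = 0.02107 h⁻¹
C = C₀ · e^(−k·t) = 4.032 × e^(−0.02107 × 75.9)
  = 4.032 × 0.2021 = 0.8149 mg/L
(0.8149 mg/L = 0.8149 µg/mL)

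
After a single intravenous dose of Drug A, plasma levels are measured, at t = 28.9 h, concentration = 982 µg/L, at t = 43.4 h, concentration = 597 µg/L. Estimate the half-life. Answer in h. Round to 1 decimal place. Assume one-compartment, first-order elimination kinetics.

k = ln(C₁/C₂) / (t₂ − t₁) = ln(982/597) / (43.4 − 28.9)
  = 0.4977 / 14.50 = 0.03432 h⁻¹
t½ = ln2 / k = 0.693147 / 0.03432 = 20.20 h

20.2 h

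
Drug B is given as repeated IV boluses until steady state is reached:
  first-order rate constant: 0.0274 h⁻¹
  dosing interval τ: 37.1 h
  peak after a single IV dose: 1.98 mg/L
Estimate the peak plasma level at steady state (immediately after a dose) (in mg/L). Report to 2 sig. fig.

3.1 mg/L

e^(−kτ) = e^(−0.02740 × 37.1) = 0.3618
Accumulation ratio R = 1 / (1 − e^(−kτ)) = 1 / (1 − 0.3618) = 1.567
Steady-state peak = C₀ × R = 1.98 × 1.567 = 3.103 mg/L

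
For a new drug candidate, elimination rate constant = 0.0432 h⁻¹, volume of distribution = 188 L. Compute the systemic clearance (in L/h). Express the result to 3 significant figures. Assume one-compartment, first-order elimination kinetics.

8.12 L/h

CL = k × Vd = 0.0432 × 188 = 8.122 L/h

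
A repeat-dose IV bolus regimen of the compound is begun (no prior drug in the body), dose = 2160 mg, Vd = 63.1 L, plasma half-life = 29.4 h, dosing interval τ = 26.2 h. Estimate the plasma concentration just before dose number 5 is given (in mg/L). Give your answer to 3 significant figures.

36.7 mg/L

C₀ per dose = Dose / Vd = 2160 / 63.1 = 34.23 mg/L
k = ln2 / t½ = 0.693147 / 29.4 = 0.02358 h⁻¹
Fraction remaining after one interval: r = e^(−kτ) = e^(−0.02358 × 26.2) = 0.5391
Before dose 5, 4 doses have been given (aged 1τ, 2τ, 3τ, 4τ).
C_trough = C₀ × (r + r² + … + r^4) = C₀ × r(1−r^4)/(1−r)
        = 34.23 × 0.5391 × (1 − 0.08447) / (1 − 0.5391) = 36.66 mg/L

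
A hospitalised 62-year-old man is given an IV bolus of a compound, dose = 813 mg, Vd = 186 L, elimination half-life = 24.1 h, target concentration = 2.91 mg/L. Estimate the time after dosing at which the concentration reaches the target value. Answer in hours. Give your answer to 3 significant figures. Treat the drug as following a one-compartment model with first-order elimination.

C₀ = Dose / Vd = 813.0 / 186 = 4.371 mg/L
k = ln2 / t½ = 0.693147 / 24.1 = 0.02876 h⁻¹
t = ln(C₀ / C) / k = ln(4.371 / 2.91) / 0.02876
  = ln(1.502) / 0.02876 = 0.4068 / 0.02876 = 14.14 h

14.1 h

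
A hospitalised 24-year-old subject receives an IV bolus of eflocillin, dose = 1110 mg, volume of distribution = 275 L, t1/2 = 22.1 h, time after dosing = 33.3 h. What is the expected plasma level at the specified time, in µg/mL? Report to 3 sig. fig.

1.42 µg/mL

C₀ = Dose / Vd = 1110 / 275 = 4.036 mg/L
k = ln2 / t½ = 0.693147 / 22.1 = 0.03136 h⁻¹
C = C₀ · e^(−k·t) = 4.036 × e^(−0.03136 × 33.3)
  = 4.036 × 0.3519 = 1.420 mg/L
(1.420 mg/L = 1.420 µg/mL)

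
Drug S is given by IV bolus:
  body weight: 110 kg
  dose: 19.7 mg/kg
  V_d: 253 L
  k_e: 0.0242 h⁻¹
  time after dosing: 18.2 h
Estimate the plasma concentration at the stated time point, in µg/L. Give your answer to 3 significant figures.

5510 µg/L

Total dose = 19.7 × 110 = 2167 mg
C₀ = Dose / Vd = 2167 / 253 = 8.565 mg/L
C = C₀ · e^(−k·t) = 8.565 × e^(−0.02420 × 18.2)
  = 8.565 × 0.6438 = 5.514 mg/L
Convert: 5.514 mg/L × 1000 = 5514 µg/L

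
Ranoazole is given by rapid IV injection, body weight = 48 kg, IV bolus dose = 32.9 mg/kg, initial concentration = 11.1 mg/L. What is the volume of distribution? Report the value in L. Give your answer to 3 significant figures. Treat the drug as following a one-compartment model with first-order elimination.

142 L

Dose = 32.9 × 48 = 1579 mg
Vd = Dose / C₀ = 1579 / 11.1 = 142.3 L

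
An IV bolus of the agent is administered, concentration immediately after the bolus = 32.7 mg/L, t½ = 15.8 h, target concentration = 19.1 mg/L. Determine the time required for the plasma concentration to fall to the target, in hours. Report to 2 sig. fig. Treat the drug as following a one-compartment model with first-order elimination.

k = ln2 / t½ = 0.693147 / 15.8 = 0.04387 h⁻¹
t = ln(C₀ / C) / k = ln(32.70 / 19.1) / 0.04387
  = ln(1.712) / 0.04387 = 0.5377 / 0.04387 = 12.26 h

12 h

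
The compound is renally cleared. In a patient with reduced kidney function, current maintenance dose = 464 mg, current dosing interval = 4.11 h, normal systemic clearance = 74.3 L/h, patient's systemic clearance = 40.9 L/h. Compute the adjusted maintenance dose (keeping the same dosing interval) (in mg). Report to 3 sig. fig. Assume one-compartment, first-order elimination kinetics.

To keep the same average steady-state level, dosing rate must scale with clearance.
CL ratio = 40.9 / 74.3 = 0.5505
New dose (same interval) = 464 × 0.5505 = 255.4 mg

255 mg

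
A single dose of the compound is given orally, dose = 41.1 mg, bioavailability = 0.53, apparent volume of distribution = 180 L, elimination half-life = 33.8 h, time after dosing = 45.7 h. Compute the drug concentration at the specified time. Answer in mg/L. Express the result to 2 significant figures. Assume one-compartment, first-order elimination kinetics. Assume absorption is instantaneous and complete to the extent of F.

Amount reaching circulation = F × Dose = 0.53 × 41.10 = 21.78 mg
C₀ = F·Dose / Vd = 21.78 / 180 = 0.1210 mg/L
k = ln2 / t½ = 0.693147 / 33.8 = 0.02051 h⁻¹
C = C₀ · e^(−k·t) = 0.1210 × e^(−0.02051 × 45.7)
  = 0.1210 × 0.3917 = 0.04740 mg/L

0.047 mg/L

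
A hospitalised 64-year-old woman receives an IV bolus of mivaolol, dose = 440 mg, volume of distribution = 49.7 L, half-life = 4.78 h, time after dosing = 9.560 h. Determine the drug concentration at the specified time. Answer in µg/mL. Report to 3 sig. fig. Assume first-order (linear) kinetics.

2.21 µg/mL

C₀ = Dose / Vd = 440.0 / 49.7 = 8.853 mg/L
k = ln2 / t½ = 0.693147 / 4.78 = 0.1450 h⁻¹
t / t½ = 9.560 / 4.78 = 2 half-lives
C = C₀ × (1/2)^2 = 8.853 × 0.2500 = 2.213 mg/L
(2.213 mg/L = 2.213 µg/mL)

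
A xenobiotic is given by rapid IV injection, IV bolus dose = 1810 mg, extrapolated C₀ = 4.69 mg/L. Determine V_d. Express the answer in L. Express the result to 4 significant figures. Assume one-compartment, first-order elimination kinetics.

Vd = Dose / C₀ = 1810 / 4.69 = 385.9 L

385.9 L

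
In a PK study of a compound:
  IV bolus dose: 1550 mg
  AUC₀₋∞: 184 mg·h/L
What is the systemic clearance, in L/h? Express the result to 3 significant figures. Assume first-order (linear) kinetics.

CL = Dose / AUC = 1550 / 184 = 8.424 L/h

8.42 L/h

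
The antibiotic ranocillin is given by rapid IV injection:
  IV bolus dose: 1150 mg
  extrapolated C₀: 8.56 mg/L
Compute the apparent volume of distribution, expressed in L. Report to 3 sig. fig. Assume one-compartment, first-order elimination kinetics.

Vd = Dose / C₀ = 1150 / 8.56 = 134.3 L

134 L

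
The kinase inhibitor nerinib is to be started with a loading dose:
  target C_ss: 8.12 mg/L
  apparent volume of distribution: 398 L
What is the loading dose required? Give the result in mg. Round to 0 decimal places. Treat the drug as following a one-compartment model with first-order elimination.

LD = Css × Vd = 8.12 × 398 = 3232 mg

3232 mg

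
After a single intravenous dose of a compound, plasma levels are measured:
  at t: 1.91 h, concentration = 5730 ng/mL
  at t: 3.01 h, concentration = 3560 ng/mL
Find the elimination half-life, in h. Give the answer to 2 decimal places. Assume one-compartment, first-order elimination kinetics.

1.60 h

k = ln(C₁/C₂) / (t₂ − t₁) = ln(5730/3560) / (3.01 − 1.91)
  = 0.4760 / 1.100 = 0.4327 h⁻¹
t½ = ln2 / k = 0.693147 / 0.4327 = 1.602 h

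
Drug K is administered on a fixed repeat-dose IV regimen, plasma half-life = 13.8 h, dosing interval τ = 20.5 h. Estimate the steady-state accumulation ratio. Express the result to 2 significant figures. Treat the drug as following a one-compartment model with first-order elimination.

k = ln2 / t½ = 0.693147 / 13.8 = 0.05023 h⁻¹
e^(−kτ) = e^(−0.05023 × 20.5) = 0.3571
Accumulation ratio R = 1 / (1 − e^(−kτ)) = 1 / (1 − 0.3571) = 1.555

1.6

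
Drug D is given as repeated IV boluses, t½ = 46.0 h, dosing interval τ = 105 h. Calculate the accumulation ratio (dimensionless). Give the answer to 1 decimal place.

1.3

k = ln2 / t½ = 0.693147 / 46.0 = 0.01507 h⁻¹
e^(−kτ) = e^(−0.01507 × 105) = 0.2055
Accumulation ratio R = 1 / (1 − e^(−kτ)) = 1 / (1 − 0.2055) = 1.259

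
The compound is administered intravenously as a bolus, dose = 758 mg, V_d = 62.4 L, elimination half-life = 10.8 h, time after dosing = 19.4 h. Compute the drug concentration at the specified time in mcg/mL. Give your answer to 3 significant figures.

C₀ = Dose / Vd = 758.0 / 62.4 = 12.15 mg/L
k = ln2 / t½ = 0.693147 / 10.8 = 0.06418 h⁻¹
C = C₀ · e^(−k·t) = 12.15 × e^(−0.06418 × 19.4)
  = 12.15 × 0.2879 = 3.498 mg/L
(3.498 mg/L = 3.498 mcg/mL)

3.50 mcg/mL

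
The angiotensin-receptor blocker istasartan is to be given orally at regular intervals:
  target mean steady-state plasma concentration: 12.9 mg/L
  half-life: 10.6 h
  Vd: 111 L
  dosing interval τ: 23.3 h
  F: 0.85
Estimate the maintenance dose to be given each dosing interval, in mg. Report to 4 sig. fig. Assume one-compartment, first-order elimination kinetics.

2567 mg

k = ln2 / t½ = 0.693147 / 10.6 = 0.06539 h⁻¹
CL = k × Vd = 0.06539 × 111 = 7.258 L/h
At steady state, F × (Dose/τ) = Css × CL.
Dose = Css × CL × τ / F = 12.9 × 7.258 × 23.3 / 0.85 = 2567 mg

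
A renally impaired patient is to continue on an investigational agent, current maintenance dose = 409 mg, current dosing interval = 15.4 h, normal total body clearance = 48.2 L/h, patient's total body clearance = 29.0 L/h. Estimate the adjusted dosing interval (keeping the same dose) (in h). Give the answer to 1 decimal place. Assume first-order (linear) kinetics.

25.6 h

To keep the same average steady-state level, dosing rate must scale with clearance.
CL ratio = 29.0 / 48.2 = 0.6017
New interval (same dose) = 15.4 / 0.6017 = 25.59 h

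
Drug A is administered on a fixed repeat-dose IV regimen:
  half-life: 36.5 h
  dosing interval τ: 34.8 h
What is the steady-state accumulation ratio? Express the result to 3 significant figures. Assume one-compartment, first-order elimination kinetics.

k = ln2 / t½ = 0.693147 / 36.5 = 0.01899 h⁻¹
e^(−kτ) = e^(−0.01899 × 34.8) = 0.5164
Accumulation ratio R = 1 / (1 − e^(−kτ)) = 1 / (1 − 0.5164) = 2.068

2.07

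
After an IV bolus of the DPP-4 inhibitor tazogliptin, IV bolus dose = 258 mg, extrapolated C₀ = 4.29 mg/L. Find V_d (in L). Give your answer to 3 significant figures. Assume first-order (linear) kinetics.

60.1 L

Vd = Dose / C₀ = 258.0 / 4.29 = 60.14 L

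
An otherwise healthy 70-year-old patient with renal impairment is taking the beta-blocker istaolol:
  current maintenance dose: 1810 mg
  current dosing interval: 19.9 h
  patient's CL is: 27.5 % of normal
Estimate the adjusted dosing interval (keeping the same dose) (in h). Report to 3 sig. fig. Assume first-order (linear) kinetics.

72.4 h

To keep the same average steady-state level, dosing rate must scale with clearance.
CL ratio = 27.5 / 100 = 0.2750
New interval (same dose) = 19.9 / 0.2750 = 72.36 h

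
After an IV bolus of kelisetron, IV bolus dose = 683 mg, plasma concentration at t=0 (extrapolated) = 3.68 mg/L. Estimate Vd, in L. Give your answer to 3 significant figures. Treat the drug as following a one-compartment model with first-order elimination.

Vd = Dose / C₀ = 683.0 / 3.68 = 185.6 L

186 L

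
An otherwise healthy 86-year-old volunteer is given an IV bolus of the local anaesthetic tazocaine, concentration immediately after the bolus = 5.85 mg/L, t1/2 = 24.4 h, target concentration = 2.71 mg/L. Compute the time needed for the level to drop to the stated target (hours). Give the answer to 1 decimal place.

27.1 h

k = ln2 / t½ = 0.693147 / 24.4 = 0.02841 h⁻¹
t = ln(C₀ / C) / k = ln(5.850 / 2.71) / 0.02841
  = ln(2.159) / 0.02841 = 0.7696 / 0.02841 = 27.09 h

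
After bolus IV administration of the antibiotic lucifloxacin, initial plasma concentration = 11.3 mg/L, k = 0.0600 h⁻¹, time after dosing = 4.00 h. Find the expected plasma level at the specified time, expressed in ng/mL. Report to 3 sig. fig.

8890 ng/mL

C = C₀ · e^(−k·t) = 11.30 × e^(−0.06000 × 4.00)
  = 11.30 × 0.7866 = 8.889 mg/L
Convert: 8.889 mg/L × 1000 = 8889 ng/mL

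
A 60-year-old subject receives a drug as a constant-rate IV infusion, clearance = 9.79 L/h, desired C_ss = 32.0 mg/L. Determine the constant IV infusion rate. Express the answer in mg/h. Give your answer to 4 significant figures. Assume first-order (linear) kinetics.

313.3 mg/h

At steady state, infusion rate R₀ = Css × CL = 32.0 × 9.790 = 313.3 mg/h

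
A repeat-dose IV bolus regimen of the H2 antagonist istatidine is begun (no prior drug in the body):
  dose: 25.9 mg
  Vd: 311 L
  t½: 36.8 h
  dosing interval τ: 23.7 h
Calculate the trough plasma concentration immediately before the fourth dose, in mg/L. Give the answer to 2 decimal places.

C₀ per dose = Dose / Vd = 25.9 / 311 = 0.08328 mg/L
k = ln2 / t½ = 0.693147 / 36.8 = 0.01884 h⁻¹
Fraction remaining after one interval: r = e^(−kτ) = e^(−0.01884 × 23.7) = 0.6399
Before dose 4, 3 doses have been given (aged 1τ, 2τ, 3τ).
C_trough = C₀ × (r + r² + … + r^3) = C₀ × r(1−r^3)/(1−r)
        = 0.08328 × 0.6399 × (1 − 0.2620) / (1 − 0.6399) = 0.1092 mg/L

0.11 mg/L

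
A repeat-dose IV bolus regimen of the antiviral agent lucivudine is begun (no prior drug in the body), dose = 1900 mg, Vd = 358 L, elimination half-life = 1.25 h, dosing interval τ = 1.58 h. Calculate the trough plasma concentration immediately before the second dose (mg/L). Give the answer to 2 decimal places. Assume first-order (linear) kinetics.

C₀ per dose = Dose / Vd = 1900 / 358 = 5.307 mg/L
k = ln2 / t½ = 0.693147 / 1.25 = 0.5545 h⁻¹
Fraction remaining after one interval: r = e^(−kτ) = e^(−0.5545 × 1.58) = 0.4164
Before dose 2, 1 dose has been given (aged 1τ).
C_trough = C₀ × r = 5.307 × 0.4164 = 2.210 mg/L

2.21 mg/L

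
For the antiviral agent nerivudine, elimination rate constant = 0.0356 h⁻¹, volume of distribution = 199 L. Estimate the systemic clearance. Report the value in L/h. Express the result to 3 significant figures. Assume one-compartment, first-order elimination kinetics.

7.08 L/h

CL = k × Vd = 0.0356 × 199 = 7.084 L/h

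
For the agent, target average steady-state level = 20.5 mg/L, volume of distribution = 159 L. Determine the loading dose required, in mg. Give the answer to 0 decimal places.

3260 mg

LD = Css × Vd = 20.5 × 159 = 3260 mg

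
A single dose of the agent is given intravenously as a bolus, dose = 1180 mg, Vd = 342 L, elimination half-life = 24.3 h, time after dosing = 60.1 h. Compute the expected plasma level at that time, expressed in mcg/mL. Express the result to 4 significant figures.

C₀ = Dose / Vd = 1180 / 342 = 3.450 mg/L
k = ln2 / t½ = 0.693147 / 24.3 = 0.02852 h⁻¹
C = C₀ · e^(−k·t) = 3.450 × e^(−0.02852 × 60.1)
  = 3.450 × 0.1801 = 0.6213 mg/L
(0.6213 mg/L = 0.6213 mcg/mL)

0.6213 mcg/mL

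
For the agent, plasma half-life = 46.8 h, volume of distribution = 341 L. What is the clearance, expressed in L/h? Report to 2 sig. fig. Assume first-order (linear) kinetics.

5.1 L/h

k = ln2 / t½ = 0.693147 / 46.8 = 0.01481 h⁻¹
CL = k × Vd = 0.01481 × 341 = 5.050 L/h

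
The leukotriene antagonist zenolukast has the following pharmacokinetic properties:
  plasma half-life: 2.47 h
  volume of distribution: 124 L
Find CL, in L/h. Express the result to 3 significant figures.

34.8 L/h

k = ln2 / t½ = 0.693147 / 2.47 = 0.2806 h⁻¹
CL = k × Vd = 0.2806 × 124 = 34.79 L/h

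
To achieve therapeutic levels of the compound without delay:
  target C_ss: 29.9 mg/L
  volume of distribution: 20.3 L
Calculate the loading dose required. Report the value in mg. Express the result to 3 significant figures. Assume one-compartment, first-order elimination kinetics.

LD = Css × Vd = 29.9 × 20.3 = 607.0 mg

607 mg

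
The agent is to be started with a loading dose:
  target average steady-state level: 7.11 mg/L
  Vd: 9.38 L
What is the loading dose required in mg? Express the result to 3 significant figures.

66.7 mg

LD = Css × Vd = 7.11 × 9.38 = 66.69 mg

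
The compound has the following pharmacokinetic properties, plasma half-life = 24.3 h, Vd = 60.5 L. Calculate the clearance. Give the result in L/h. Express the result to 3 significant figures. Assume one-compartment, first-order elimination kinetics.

k = ln2 / t½ = 0.693147 / 24.3 = 0.02852 h⁻¹
CL = k × Vd = 0.02852 × 60.5 = 1.725 L/h

1.73 L/h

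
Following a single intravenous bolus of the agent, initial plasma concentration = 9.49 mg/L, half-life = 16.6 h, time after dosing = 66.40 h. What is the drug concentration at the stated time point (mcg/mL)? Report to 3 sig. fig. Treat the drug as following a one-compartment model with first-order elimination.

0.593 mcg/mL

k = ln2 / t½ = 0.693147 / 16.6 = 0.04176 h⁻¹
t / t½ = 66.40 / 16.6 = 4 half-lives
C = C₀ × (1/2)^4 = 9.490 × 0.06250 = 0.5931 mg/L
(0.5931 mg/L = 0.5931 mcg/mL)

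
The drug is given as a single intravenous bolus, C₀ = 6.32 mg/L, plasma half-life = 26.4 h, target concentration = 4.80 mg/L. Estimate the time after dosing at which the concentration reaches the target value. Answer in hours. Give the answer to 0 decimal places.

k = ln2 / t½ = 0.693147 / 26.4 = 0.02626 h⁻¹
t = ln(C₀ / C) / k = ln(6.320 / 4.80) / 0.02626
  = ln(1.317) / 0.02626 = 0.2754 / 0.02626 = 10.49 h

10 h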